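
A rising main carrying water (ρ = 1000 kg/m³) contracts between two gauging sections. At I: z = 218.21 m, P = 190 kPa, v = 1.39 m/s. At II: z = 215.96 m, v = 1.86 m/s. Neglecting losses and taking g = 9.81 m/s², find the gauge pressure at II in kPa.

P₂ ≈ 211 kPa

Pressure head at I: ψ₁ = P₁/(ρg) = 190×1000 / (1000 × 9.81) = 19.37 m.
Velocity heads: v₁²/2g = 1.39²/19.62 = 0.098 m; v₂²/2g = 1.86²/19.62 = 0.176 m.
Total head H = z₁ + ψ₁ + v₁²/2g = 218.21 + 19.37 + 0.098 = 237.68 m.
ψ₂ = H − z₂ − v₂²/2g = 237.68 − 215.96 − 0.176 = 21.54 m.
P₂ = ρgψ₂ = 1000 × 9.81 × 21.54 ≈ 211 kPa.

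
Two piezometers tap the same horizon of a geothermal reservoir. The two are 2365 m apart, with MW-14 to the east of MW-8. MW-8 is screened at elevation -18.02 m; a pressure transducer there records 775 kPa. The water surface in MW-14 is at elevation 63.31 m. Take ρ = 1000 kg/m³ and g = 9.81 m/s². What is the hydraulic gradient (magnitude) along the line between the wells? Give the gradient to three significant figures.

i ≈ 0.000985

Pressure head at MW-8: ψ = P/(ρg) = 775×1000 / (1000 × 9.81) = 79.00 m.
Total head at MW-8: h = z + ψ = -18.02 + 79.00 = 60.98 m.
Total head at MW-14: h = 63.31 m (water level in the piezometer is the total head).
Head difference: h(MW-8) − h(MW-14) = 60.98 − 63.31 = -2.33 m.
Hydraulic gradient: i = |Δh| / L = 2.33 / 2365 = 0.000985.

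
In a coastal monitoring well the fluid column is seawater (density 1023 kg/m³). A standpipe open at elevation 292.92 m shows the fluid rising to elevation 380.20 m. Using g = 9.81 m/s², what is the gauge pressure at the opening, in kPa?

Pressure head ψ = h − z = 380.20 − 292.92 = 87.28 m.
P = ρgψ = 1023 × 9.81 × 87.28 = 875910 Pa ≈ 876 kPa.

P ≈ 876 kPa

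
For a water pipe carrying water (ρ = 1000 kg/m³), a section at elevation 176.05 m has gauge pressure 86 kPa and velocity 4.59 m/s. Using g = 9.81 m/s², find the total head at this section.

h ≈ 185.89 m

Pressure head ψ = P/(ρg) = 86×1000 / (1000 × 9.81) = 8.77 m.
Velocity head = v²/(2g) = 4.59² / (2 × 9.81) = 1.074 m.
h = z + ψ + v²/(2g) = 176.05 + 8.77 + 1.074 = 185.89 m.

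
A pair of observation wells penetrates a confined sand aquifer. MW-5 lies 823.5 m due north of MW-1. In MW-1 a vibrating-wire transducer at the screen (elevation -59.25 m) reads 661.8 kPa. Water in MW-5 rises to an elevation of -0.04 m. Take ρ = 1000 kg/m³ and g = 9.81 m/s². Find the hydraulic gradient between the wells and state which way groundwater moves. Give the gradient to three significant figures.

i ≈ 0.0100; groundwater flows toward the north

Pressure head at MW-1: ψ = P/(ρg) = 661.8×1000 / (1000 × 9.81) = 67.46 m.
Total head at MW-1: h = z + ψ = -59.25 + 67.46 = 8.21 m.
Total head at MW-5: h = -0.04 m (water level in the piezometer is the total head).
Head difference: h(MW-1) − h(MW-5) = 8.21 − (-0.04) = 8.25 m.
Hydraulic gradient: i = |Δh| / L = 8.25 / 823.5 = 0.0100.
Flow is from higher to lower head: from MW-1 toward MW-5, i.e. toward the north.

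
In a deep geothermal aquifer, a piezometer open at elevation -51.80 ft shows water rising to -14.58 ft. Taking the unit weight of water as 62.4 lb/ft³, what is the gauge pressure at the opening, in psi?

P ≈ 16.1 psi

Pressure head ψ = h − z = -14.58 − (-51.80) = 37.22 ft.
P = γ·ψ / 144 = 62.4 × 37.22 / 144 = 16.1 psi.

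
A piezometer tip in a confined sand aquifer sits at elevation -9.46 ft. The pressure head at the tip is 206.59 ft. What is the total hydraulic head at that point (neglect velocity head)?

h ≈ 197.13 ft

h = z + ψ = -9.46 + 206.59 = 197.13 ft.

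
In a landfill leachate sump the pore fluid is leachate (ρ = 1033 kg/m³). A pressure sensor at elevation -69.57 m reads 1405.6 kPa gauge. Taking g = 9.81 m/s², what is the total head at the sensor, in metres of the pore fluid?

h ≈ 69.14 m

ψ = P/(ρg) = 1405.6×1000 / (1033 × 9.81) = 138.71 m.
h = z + ψ = -69.57 + 138.71 = 69.14 m.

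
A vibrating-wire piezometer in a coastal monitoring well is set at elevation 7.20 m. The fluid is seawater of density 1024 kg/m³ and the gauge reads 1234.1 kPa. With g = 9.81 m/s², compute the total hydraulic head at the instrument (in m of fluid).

h ≈ 130.05 m

ψ = P/(ρg) = 1234.1×1000 / (1024 × 9.81) = 122.85 m.
h = z + ψ = 7.20 + 122.85 = 130.05 m.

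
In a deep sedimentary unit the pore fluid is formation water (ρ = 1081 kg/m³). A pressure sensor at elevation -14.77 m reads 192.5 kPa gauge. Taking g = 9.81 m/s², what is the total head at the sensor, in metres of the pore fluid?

ψ = P/(ρg) = 192.5×1000 / (1081 × 9.81) = 18.15 m.
h = z + ψ = -14.77 + 18.15 = 3.38 m.

h ≈ 3.38 m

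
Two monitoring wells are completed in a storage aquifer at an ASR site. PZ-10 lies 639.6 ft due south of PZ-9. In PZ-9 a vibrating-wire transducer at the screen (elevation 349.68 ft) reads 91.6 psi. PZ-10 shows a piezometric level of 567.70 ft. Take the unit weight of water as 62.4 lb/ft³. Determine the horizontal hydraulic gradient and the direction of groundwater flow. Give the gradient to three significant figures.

i ≈ 0.0104; groundwater flows toward the north

Pressure head at PZ-9: ψ = 144·P/γ = 144 × 91.6 / 62.4 = 211.38 ft.
Total head at PZ-9: h = z + ψ = 349.68 + 211.38 = 561.06 ft.
Total head at PZ-10: h = 567.70 ft (water level in the piezometer is the total head).
Head difference: h(PZ-9) − h(PZ-10) = 561.06 − 567.70 = -6.64 ft.
Hydraulic gradient: i = |Δh| / L = 6.64 / 639.6 = 0.0104.
Flow is from higher to lower head: from PZ-10 toward PZ-9, i.e. toward the north.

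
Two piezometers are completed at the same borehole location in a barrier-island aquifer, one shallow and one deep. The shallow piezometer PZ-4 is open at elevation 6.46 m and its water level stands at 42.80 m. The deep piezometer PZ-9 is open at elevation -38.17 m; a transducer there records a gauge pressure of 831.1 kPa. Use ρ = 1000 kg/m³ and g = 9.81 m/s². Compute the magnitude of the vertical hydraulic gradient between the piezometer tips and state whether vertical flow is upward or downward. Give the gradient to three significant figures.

Total head at PZ-4: h = 42.80 m (water level in the standpipe).
Pressure head at PZ-9: ψ = P/(ρg) = 831.1×1000 / (1000 × 9.81) = 84.72 m.
Total head at PZ-9: h = z + ψ = -38.17 + 84.72 = 46.55 m.
Δh = h(PZ-4) − h(PZ-9) = 42.80 − 46.55 = -3.75 m.
Vertical separation Δz = 6.46 − (-38.17) = 44.63 m.
|i_v| = |Δh| / Δz = 3.75 / 44.63 = 0.0840.
Head is higher in the deep piezometer, so vertical flow is upward (discharge condition).

|i_v| ≈ 0.0840; vertical flow is upward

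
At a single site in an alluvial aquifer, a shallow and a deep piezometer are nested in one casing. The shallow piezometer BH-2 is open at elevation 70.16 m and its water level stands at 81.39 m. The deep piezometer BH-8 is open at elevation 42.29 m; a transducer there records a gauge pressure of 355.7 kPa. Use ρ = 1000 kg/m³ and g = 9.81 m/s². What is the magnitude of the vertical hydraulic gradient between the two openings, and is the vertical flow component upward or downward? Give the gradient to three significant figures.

|i_v| ≈ 0.102; vertical flow is downward

Total head at BH-2: h = 81.39 m (water level in the standpipe).
Pressure head at BH-8: ψ = P/(ρg) = 355.7×1000 / (1000 × 9.81) = 36.26 m.
Total head at BH-8: h = z + ψ = 42.29 + 36.26 = 78.55 m.
Δh = h(BH-2) − h(BH-8) = 81.39 − 78.55 = 2.84 m.
Vertical separation Δz = 70.16 − 42.29 = 27.87 m.
|i_v| = |Δh| / Δz = 2.84 / 27.87 = 0.102.
Head is higher in the shallow piezometer, so vertical flow is downward (recharge condition).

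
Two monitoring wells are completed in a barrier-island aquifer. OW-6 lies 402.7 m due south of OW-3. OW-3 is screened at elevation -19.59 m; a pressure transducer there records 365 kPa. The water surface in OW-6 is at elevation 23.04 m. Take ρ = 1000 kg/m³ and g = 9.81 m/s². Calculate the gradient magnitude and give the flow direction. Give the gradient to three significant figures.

i ≈ 0.0135; groundwater flows toward the north

Pressure head at OW-3: ψ = P/(ρg) = 365×1000 / (1000 × 9.81) = 37.21 m.
Total head at OW-3: h = z + ψ = -19.59 + 37.21 = 17.62 m.
Total head at OW-6: h = 23.04 m (water level in the piezometer is the total head).
Head difference: h(OW-3) − h(OW-6) = 17.62 − 23.04 = -5.42 m.
Hydraulic gradient: i = |Δh| / L = 5.42 / 402.7 = 0.0135.
Flow is from higher to lower head: from OW-6 toward OW-3, i.e. toward the north.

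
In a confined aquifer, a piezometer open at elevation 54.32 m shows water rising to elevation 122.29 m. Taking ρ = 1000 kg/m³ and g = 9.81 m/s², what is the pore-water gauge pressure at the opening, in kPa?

Pressure head ψ = h − z = 122.29 − 54.32 = 67.97 m.
P = ρgψ = 1000 × 9.81 × 67.97 = 666786 Pa ≈ 667 kPa.

P ≈ 667 kPa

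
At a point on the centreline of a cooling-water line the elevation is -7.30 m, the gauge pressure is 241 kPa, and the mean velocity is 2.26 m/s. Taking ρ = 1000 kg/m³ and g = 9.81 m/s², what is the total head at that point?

Pressure head ψ = P/(ρg) = 241×1000 / (1000 × 9.81) = 24.57 m.
Velocity head = v²/(2g) = 2.26² / (2 × 9.81) = 0.260 m.
h = z + ψ + v²/(2g) = -7.30 + 24.57 + 0.260 = 17.53 m.

h ≈ 17.53 m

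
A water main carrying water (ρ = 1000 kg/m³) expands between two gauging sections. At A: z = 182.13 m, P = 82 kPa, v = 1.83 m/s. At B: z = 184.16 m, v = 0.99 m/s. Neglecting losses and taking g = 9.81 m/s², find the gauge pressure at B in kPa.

P₂ ≈ 63.3 kPa

Pressure head at A: ψ₁ = P₁/(ρg) = 82×1000 / (1000 × 9.81) = 8.36 m.
Velocity heads: v₁²/2g = 1.83²/19.62 = 0.171 m; v₂²/2g = 0.99²/19.62 = 0.050 m.
Total head H = z₁ + ψ₁ + v₁²/2g = 182.13 + 8.36 + 0.171 = 190.66 m.
ψ₂ = H − z₂ − v₂²/2g = 190.66 − 184.16 − 0.050 = 6.45 m.
P₂ = ρgψ₂ = 1000 × 9.81 × 6.45 ≈ 63.3 kPa.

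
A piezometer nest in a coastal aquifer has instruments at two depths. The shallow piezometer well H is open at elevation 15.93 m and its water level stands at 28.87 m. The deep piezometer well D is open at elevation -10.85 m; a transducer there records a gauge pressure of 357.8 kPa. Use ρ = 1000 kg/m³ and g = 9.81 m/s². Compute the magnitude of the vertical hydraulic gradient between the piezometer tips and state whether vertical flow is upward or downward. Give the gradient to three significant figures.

|i_v| ≈ 0.121; vertical flow is downward

Total head at well H: h = 28.87 m (water level in the standpipe).
Pressure head at well D: ψ = P/(ρg) = 357.8×1000 / (1000 × 9.81) = 36.47 m.
Total head at well D: h = z + ψ = -10.85 + 36.47 = 25.62 m.
Δh = h(well H) − h(well D) = 28.87 − 25.62 = 3.25 m.
Vertical separation Δz = 15.93 − (-10.85) = 26.78 m.
|i_v| = |Δh| / Δz = 3.25 / 26.78 = 0.121.
Head is higher in the shallow piezometer, so vertical flow is downward (recharge condition).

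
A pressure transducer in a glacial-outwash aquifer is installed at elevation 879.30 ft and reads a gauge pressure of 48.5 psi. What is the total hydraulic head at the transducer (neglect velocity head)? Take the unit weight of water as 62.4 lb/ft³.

h ≈ 991.22 ft

ψ = 144·P/γ = 144 × 48.5 / 62.4 = 111.92 ft.
h = z + ψ = 879.30 + 111.92 = 991.22 ft.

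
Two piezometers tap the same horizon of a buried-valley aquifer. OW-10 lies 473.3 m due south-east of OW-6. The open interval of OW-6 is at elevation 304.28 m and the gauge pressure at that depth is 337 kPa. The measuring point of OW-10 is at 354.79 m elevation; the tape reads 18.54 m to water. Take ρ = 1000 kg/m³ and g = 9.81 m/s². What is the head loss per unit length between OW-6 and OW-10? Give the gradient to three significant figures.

Pressure head at OW-6: ψ = P/(ρg) = 337×1000 / (1000 × 9.81) = 34.35 m.
Total head at OW-6: h = z + ψ = 304.28 + 34.35 = 338.63 m.
Total head at OW-10: h = 354.79 − 18.54 = 336.25 m.
Head difference: h(OW-6) − h(OW-10) = 338.63 − 336.25 = 2.38 m.
Hydraulic gradient: i = |Δh| / L = 2.38 / 473.3 = 0.00503.

i ≈ 0.00503 m/m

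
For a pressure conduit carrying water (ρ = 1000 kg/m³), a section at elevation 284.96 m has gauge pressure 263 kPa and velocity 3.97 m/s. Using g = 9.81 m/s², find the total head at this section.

Pressure head ψ = P/(ρg) = 263×1000 / (1000 × 9.81) = 26.81 m.
Velocity head = v²/(2g) = 3.97² / (2 × 9.81) = 0.803 m.
h = z + ψ + v²/(2g) = 284.96 + 26.81 + 0.803 = 312.57 m.

h ≈ 312.57 m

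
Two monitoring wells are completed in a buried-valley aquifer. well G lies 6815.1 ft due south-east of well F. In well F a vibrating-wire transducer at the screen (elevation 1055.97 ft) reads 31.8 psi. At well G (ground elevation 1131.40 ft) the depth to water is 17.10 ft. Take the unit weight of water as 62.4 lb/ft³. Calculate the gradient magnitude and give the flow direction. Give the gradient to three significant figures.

Pressure head at well F: ψ = 144·P/γ = 144 × 31.8 / 62.4 = 73.38 ft.
Total head at well F: h = z + ψ = 1055.97 + 73.38 = 1129.35 ft.
Total head at well G: h = 1131.40 − 17.10 = 1114.30 ft.
Head difference: h(well F) − h(well G) = 1129.35 − 1114.30 = 15.05 ft.
Hydraulic gradient: i = |Δh| / L = 15.05 / 6815.1 = 0.00221.
Flow is from higher to lower head: from well F toward well G, i.e. toward the south-east.

i ≈ 0.00221; groundwater flows toward the south-east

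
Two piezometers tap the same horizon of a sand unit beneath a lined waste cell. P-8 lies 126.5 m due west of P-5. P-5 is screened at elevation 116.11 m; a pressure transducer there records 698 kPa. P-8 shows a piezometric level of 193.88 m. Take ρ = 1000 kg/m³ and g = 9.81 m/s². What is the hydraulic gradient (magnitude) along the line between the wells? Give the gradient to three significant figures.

Pressure head at P-5: ψ = P/(ρg) = 698×1000 / (1000 × 9.81) = 71.15 m.
Total head at P-5: h = z + ψ = 116.11 + 71.15 = 187.26 m.
Total head at P-8: h = 193.88 m (water level in the piezometer is the total head).
Head difference: h(P-5) − h(P-8) = 187.26 − 193.88 = -6.62 m.
Hydraulic gradient: i = |Δh| / L = 6.62 / 126.5 = 0.0523.

i ≈ 0.0523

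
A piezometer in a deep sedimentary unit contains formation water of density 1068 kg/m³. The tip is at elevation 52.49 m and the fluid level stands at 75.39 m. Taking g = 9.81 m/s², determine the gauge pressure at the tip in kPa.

Pressure head ψ = h − z = 75.39 − 52.49 = 22.90 m.
P = ρgψ = 1068 × 9.81 × 22.90 = 239925 Pa ≈ 240 kPa.

P ≈ 240 kPa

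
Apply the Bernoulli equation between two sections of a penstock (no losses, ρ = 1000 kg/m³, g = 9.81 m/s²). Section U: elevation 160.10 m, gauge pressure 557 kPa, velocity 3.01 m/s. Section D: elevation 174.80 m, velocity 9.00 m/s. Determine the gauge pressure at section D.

Pressure head at U: ψ₁ = P₁/(ρg) = 557×1000 / (1000 × 9.81) = 56.78 m.
Velocity heads: v₁²/2g = 3.01²/19.62 = 0.462 m; v₂²/2g = 9.00²/19.62 = 4.128 m.
Total head H = z₁ + ψ₁ + v₁²/2g = 160.10 + 56.78 + 0.462 = 217.34 m.
ψ₂ = H − z₂ − v₂²/2g = 217.34 − 174.80 − 4.128 = 38.41 m.
P₂ = ρgψ₂ = 1000 × 9.81 × 38.41 ≈ 377 kPa.

P₂ ≈ 377 kPa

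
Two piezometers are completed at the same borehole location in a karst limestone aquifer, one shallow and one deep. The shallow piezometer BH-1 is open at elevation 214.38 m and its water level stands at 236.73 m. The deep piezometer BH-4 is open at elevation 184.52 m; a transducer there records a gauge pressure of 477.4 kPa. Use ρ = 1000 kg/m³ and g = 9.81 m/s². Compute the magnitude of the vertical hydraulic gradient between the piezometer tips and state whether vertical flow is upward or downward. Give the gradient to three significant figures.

Total head at BH-1: h = 236.73 m (water level in the standpipe).
Pressure head at BH-4: ψ = P/(ρg) = 477.4×1000 / (1000 × 9.81) = 48.66 m.
Total head at BH-4: h = z + ψ = 184.52 + 48.66 = 233.18 m.
Δh = h(BH-1) − h(BH-4) = 236.73 − 233.18 = 3.55 m.
Vertical separation Δz = 214.38 − 184.52 = 29.86 m.
|i_v| = |Δh| / Δz = 3.55 / 29.86 = 0.119.
Head is higher in the shallow piezometer, so vertical flow is downward (recharge condition).

|i_v| ≈ 0.119; vertical flow is downward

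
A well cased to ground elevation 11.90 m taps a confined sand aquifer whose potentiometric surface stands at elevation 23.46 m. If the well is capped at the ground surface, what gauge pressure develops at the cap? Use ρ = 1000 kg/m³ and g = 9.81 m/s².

Head above the cap: Δh = 23.46 − 11.90 = 11.56 m.
P = ρgΔh = 1000 × 9.81 × 11.56 = 113404 Pa ≈ 113 kPa.

P ≈ 113 kPa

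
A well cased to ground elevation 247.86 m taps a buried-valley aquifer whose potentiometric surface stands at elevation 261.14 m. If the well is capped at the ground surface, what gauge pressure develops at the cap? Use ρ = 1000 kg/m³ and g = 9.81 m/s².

P ≈ 130 kPa

Head above the cap: Δh = 261.14 − 247.86 = 13.28 m.
P = ρgΔh = 1000 × 9.81 × 13.28 = 130277 Pa ≈ 130 kPa.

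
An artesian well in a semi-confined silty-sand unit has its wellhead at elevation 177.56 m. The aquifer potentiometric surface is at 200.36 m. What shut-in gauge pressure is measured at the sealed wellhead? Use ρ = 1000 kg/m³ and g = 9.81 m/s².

Head above the cap: Δh = 200.36 − 177.56 = 22.80 m.
P = ρgΔh = 1000 × 9.81 × 22.80 = 223668 Pa ≈ 224 kPa.

P ≈ 224 kPa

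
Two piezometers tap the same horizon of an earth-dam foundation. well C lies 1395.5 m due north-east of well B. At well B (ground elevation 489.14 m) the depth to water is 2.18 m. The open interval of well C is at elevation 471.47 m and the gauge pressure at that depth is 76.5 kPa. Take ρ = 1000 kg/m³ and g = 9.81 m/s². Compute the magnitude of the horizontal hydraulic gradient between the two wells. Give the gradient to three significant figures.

Total head at well B: h = 489.14 − 2.18 = 486.96 m.
Pressure head at well C: ψ = P/(ρg) = 76.5×1000 / (1000 × 9.81) = 7.80 m.
Total head at well C: h = z + ψ = 471.47 + 7.80 = 479.27 m.
Head difference: h(well B) − h(well C) = 486.96 − 479.27 = 7.69 m.
Hydraulic gradient: i = |Δh| / L = 7.69 / 1395.5 = 0.00551.

i ≈ 0.00551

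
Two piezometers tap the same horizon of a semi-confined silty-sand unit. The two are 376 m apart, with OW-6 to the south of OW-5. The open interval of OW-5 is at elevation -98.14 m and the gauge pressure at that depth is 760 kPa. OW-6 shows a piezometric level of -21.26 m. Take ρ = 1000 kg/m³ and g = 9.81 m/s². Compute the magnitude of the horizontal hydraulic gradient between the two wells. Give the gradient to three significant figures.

i ≈ 0.00157

Pressure head at OW-5: ψ = P/(ρg) = 760×1000 / (1000 × 9.81) = 77.47 m.
Total head at OW-5: h = z + ψ = -98.14 + 77.47 = -20.67 m.
Total head at OW-6: h = -21.26 m (water level in the piezometer is the total head).
Head difference: h(OW-5) − h(OW-6) = -20.67 − (-21.26) = 0.59 m.
Hydraulic gradient: i = |Δh| / L = 0.59 / 376 = 0.00157.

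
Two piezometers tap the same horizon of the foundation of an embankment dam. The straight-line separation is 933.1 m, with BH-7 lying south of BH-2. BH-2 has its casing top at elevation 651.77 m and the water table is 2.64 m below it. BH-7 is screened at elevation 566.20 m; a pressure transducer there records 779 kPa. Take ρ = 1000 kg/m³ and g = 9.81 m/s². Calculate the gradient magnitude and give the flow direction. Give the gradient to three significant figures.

i ≈ 0.00377; groundwater flows toward the south

Total head at BH-2: h = 651.77 − 2.64 = 649.13 m.
Pressure head at BH-7: ψ = P/(ρg) = 779×1000 / (1000 × 9.81) = 79.41 m.
Total head at BH-7: h = z + ψ = 566.20 + 79.41 = 645.61 m.
Head difference: h(BH-2) − h(BH-7) = 649.13 − 645.61 = 3.52 m.
Hydraulic gradient: i = |Δh| / L = 3.52 / 933.1 = 0.00377.
Flow is from higher to lower head: from BH-2 toward BH-7, i.e. toward the south.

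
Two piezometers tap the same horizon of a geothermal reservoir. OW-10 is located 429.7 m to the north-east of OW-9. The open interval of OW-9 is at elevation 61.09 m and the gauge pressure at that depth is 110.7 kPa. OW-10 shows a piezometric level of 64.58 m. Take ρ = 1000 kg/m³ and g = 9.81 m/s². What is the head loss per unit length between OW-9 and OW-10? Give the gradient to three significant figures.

i ≈ 0.0181 m/m

Pressure head at OW-9: ψ = P/(ρg) = 110.7×1000 / (1000 × 9.81) = 11.28 m.
Total head at OW-9: h = z + ψ = 61.09 + 11.28 = 72.37 m.
Total head at OW-10: h = 64.58 m (water level in the piezometer is the total head).
Head difference: h(OW-9) − h(OW-10) = 72.37 − 64.58 = 7.79 m.
Hydraulic gradient: i = |Δh| / L = 7.79 / 429.7 = 0.0181.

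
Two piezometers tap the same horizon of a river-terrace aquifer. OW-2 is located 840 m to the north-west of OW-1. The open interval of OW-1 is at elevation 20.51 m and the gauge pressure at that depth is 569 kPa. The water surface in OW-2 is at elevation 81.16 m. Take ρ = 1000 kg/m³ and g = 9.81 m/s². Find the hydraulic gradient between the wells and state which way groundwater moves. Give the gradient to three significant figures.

Pressure head at OW-1: ψ = P/(ρg) = 569×1000 / (1000 × 9.81) = 58.00 m.
Total head at OW-1: h = z + ψ = 20.51 + 58.00 = 78.51 m.
Total head at OW-2: h = 81.16 m (water level in the piezometer is the total head).
Head difference: h(OW-1) − h(OW-2) = 78.51 − 81.16 = -2.65 m.
Hydraulic gradient: i = |Δh| / L = 2.65 / 840 = 0.00315.
Flow is from higher to lower head: from OW-2 toward OW-1, i.e. toward the south-east.

i ≈ 0.00315; groundwater flows toward the south-east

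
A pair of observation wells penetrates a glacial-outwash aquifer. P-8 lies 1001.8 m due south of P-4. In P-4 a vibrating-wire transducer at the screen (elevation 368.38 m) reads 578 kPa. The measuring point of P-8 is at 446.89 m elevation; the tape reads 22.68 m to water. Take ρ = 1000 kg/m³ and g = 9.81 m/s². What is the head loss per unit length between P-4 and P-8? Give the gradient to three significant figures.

i ≈ 0.00308 m/m

Pressure head at P-4: ψ = P/(ρg) = 578×1000 / (1000 × 9.81) = 58.92 m.
Total head at P-4: h = z + ψ = 368.38 + 58.92 = 427.30 m.
Total head at P-8: h = 446.89 − 22.68 = 424.21 m.
Head difference: h(P-4) − h(P-8) = 427.30 − 424.21 = 3.09 m.
Hydraulic gradient: i = |Δh| / L = 3.09 / 1001.8 = 0.00308.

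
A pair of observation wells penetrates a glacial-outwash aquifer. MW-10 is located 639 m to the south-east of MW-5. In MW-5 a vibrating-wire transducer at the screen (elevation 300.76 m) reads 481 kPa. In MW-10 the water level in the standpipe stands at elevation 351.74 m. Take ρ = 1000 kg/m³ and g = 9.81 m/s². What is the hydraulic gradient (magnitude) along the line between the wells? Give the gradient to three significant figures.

i ≈ 0.00305

Pressure head at MW-5: ψ = P/(ρg) = 481×1000 / (1000 × 9.81) = 49.03 m.
Total head at MW-5: h = z + ψ = 300.76 + 49.03 = 349.79 m.
Total head at MW-10: h = 351.74 m (water level in the piezometer is the total head).
Head difference: h(MW-5) − h(MW-10) = 349.79 − 351.74 = -1.95 m.
Hydraulic gradient: i = |Δh| / L = 1.95 / 639 = 0.00305.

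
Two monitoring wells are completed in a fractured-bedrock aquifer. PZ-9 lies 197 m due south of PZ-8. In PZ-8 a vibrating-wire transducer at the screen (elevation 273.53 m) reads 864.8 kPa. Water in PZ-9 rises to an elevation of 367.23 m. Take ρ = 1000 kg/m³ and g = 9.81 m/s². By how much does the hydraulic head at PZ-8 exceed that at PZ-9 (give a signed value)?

Δh ≈ -5.55 m

Pressure head at PZ-8: ψ = P/(ρg) = 864.8×1000 / (1000 × 9.81) = 88.15 m.
Total head at PZ-8: h = z + ψ = 273.53 + 88.15 = 361.68 m.
Total head at PZ-9: h = 367.23 m (water level in the piezometer is the total head).
Head difference: h(PZ-8) − h(PZ-9) = 361.68 − 367.23 = -5.55 m.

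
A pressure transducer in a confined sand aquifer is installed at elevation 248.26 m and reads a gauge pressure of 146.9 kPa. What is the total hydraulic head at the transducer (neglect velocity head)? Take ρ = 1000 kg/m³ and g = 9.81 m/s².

ψ = P/(ρg) = 146.9×1000 / (1000 × 9.81) = 14.97 m.
h = z + ψ = 248.26 + 14.97 = 263.23 m.

h ≈ 263.23 m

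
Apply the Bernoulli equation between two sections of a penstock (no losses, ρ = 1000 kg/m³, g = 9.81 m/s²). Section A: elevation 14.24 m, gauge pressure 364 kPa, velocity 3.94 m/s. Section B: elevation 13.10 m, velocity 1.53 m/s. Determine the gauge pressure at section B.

Pressure head at A: ψ₁ = P₁/(ρg) = 364×1000 / (1000 × 9.81) = 37.10 m.
Velocity heads: v₁²/2g = 3.94²/19.62 = 0.791 m; v₂²/2g = 1.53²/19.62 = 0.119 m.
Total head H = z₁ + ψ₁ + v₁²/2g = 14.24 + 37.10 + 0.791 = 52.13 m.
ψ₂ = H − z₂ − v₂²/2g = 52.13 − 13.10 − 0.119 = 38.91 m.
P₂ = ρgψ₂ = 1000 × 9.81 × 38.91 ≈ 382 kPa.

P₂ ≈ 382 kPa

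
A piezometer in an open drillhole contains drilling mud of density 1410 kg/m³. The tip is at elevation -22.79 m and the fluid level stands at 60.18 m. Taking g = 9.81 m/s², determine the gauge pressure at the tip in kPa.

P ≈ 1150 kPa

Pressure head ψ = h − z = 60.18 − (-22.79) = 82.97 m.
P = ρgψ = 1410 × 9.81 × 82.97 = 1147649 Pa ≈ 1150 kPa.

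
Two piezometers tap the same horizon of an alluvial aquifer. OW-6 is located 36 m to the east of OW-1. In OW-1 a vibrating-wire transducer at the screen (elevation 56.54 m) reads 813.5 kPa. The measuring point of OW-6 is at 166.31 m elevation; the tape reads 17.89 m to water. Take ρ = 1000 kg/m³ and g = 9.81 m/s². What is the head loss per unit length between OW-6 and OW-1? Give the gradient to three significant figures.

i ≈ 0.249 m/m

Pressure head at OW-1: ψ = P/(ρg) = 813.5×1000 / (1000 × 9.81) = 82.93 m.
Total head at OW-1: h = z + ψ = 56.54 + 82.93 = 139.47 m.
Total head at OW-6: h = 166.31 − 17.89 = 148.42 m.
Head difference: h(OW-1) − h(OW-6) = 139.47 − 148.42 = -8.95 m.
Hydraulic gradient: i = |Δh| / L = 8.95 / 36 = 0.249.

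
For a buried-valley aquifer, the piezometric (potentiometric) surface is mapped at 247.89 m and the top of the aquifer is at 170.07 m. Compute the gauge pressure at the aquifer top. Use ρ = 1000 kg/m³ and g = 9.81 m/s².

P ≈ 763 kPa

Pressure head at the aquifer top: ψ = h − z = 247.89 − 170.07 = 77.82 m.
P = ρgψ = 1000 × 9.81 × 77.82 = 763414 Pa ≈ 763 kPa.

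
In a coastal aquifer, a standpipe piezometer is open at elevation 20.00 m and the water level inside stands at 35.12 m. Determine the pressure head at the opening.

ψ ≈ 15.12 m

Total head h = 35.12 m (the water-surface elevation in the piezometer).
Pressure head ψ = h − z = 35.12 − 20.00 = 15.12 m.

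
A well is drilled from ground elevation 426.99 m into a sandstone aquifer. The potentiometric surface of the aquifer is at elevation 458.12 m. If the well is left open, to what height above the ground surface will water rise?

≈ 31.13 m above ground

Water rises to the potentiometric surface, so the rise above ground = 458.12 − 426.99 = 31.13 m.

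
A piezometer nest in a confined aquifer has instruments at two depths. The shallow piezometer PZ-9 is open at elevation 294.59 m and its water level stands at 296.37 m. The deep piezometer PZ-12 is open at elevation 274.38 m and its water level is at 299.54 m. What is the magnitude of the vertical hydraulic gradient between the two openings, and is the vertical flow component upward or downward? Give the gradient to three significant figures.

Total head at PZ-9: h = 296.37 m (water level in the standpipe).
Total head at PZ-12: h = 299.54 m.
Δh = h(PZ-9) − h(PZ-12) = 296.37 − 299.54 = -3.17 m.
Vertical separation Δz = 294.59 − 274.38 = 20.21 m.
|i_v| = |Δh| / Δz = 3.17 / 20.21 = 0.157.
Head is higher in the deep piezometer, so vertical flow is upward (discharge condition).

|i_v| ≈ 0.157; vertical flow is upward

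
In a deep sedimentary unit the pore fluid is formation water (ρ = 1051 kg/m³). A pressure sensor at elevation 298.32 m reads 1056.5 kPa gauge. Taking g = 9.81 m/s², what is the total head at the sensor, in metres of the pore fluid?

h ≈ 400.79 m

ψ = P/(ρg) = 1056.5×1000 / (1051 × 9.81) = 102.47 m.
h = z + ψ = 298.32 + 102.47 = 400.79 m.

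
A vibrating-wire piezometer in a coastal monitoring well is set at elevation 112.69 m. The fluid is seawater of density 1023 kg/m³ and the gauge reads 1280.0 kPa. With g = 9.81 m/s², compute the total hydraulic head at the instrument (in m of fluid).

ψ = P/(ρg) = 1280.0×1000 / (1023 × 9.81) = 127.55 m.
h = z + ψ = 112.69 + 127.55 = 240.24 m.

h ≈ 240.24 m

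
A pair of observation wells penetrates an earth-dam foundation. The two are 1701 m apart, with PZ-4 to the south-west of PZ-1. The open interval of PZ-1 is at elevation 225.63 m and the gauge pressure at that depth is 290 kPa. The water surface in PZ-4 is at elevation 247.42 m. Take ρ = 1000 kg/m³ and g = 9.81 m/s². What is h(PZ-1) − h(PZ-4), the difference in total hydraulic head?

Pressure head at PZ-1: ψ = P/(ρg) = 290×1000 / (1000 × 9.81) = 29.56 m.
Total head at PZ-1: h = z + ψ = 225.63 + 29.56 = 255.19 m.
Total head at PZ-4: h = 247.42 m (water level in the piezometer is the total head).
Head difference: h(PZ-1) − h(PZ-4) = 255.19 − 247.42 = 7.77 m.

Δh ≈ 7.77 m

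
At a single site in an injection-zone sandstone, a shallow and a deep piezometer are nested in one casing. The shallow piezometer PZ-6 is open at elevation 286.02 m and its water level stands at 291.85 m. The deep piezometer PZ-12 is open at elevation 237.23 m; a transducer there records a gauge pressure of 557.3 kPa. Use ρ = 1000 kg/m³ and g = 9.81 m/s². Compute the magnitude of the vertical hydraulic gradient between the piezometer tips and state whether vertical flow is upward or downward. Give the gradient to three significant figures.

|i_v| ≈ 0.0449; vertical flow is upward

Total head at PZ-6: h = 291.85 m (water level in the standpipe).
Pressure head at PZ-12: ψ = P/(ρg) = 557.3×1000 / (1000 × 9.81) = 56.81 m.
Total head at PZ-12: h = z + ψ = 237.23 + 56.81 = 294.04 m.
Δh = h(PZ-6) − h(PZ-12) = 291.85 − 294.04 = -2.19 m.
Vertical separation Δz = 286.02 − 237.23 = 48.79 m.
|i_v| = |Δh| / Δz = 2.19 / 48.79 = 0.0449.
Head is higher in the deep piezometer, so vertical flow is upward (discharge condition).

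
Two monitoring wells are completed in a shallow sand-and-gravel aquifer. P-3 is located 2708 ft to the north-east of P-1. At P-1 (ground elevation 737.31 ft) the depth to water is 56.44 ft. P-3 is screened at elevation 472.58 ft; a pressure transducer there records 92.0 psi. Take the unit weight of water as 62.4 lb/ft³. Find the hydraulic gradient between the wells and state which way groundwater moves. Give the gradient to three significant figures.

i ≈ 0.00148; groundwater flows toward the south-west

Total head at P-1: h = 737.31 − 56.44 = 680.87 ft.
Pressure head at P-3: ψ = 144·P/γ = 144 × 92.0 / 62.4 = 212.31 ft.
Total head at P-3: h = z + ψ = 472.58 + 212.31 = 684.89 ft.
Head difference: h(P-1) − h(P-3) = 680.87 − 684.89 = -4.02 ft.
Hydraulic gradient: i = |Δh| / L = 4.02 / 2708 = 0.00148.
Flow is from higher to lower head: from P-3 toward P-1, i.e. toward the south-west.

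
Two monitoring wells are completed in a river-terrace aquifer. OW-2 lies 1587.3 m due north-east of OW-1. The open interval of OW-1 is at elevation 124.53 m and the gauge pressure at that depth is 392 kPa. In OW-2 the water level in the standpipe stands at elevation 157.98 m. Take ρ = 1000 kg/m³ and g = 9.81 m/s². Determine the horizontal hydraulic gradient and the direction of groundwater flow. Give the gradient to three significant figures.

i ≈ 0.00410; groundwater flows toward the north-east

Pressure head at OW-1: ψ = P/(ρg) = 392×1000 / (1000 × 9.81) = 39.96 m.
Total head at OW-1: h = z + ψ = 124.53 + 39.96 = 164.49 m.
Total head at OW-2: h = 157.98 m (water level in the piezometer is the total head).
Head difference: h(OW-1) − h(OW-2) = 164.49 − 157.98 = 6.51 m.
Hydraulic gradient: i = |Δh| / L = 6.51 / 1587.3 = 0.00410.
Flow is from higher to lower head: from OW-1 toward OW-2, i.e. toward the north-east.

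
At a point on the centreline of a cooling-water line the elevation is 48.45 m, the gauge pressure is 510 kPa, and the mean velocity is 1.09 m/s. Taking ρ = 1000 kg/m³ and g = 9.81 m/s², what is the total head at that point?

h ≈ 100.50 m

Pressure head ψ = P/(ρg) = 510×1000 / (1000 × 9.81) = 51.99 m.
Velocity head = v²/(2g) = 1.09² / (2 × 9.81) = 0.061 m.
h = z + ψ + v²/(2g) = 48.45 + 51.99 + 0.061 = 100.50 m.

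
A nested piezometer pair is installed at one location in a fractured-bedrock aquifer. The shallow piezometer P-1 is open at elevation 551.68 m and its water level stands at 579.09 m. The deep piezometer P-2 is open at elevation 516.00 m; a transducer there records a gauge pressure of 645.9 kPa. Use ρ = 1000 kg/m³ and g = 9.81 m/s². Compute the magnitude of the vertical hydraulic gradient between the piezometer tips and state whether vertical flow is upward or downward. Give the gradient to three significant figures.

Total head at P-1: h = 579.09 m (water level in the standpipe).
Pressure head at P-2: ψ = P/(ρg) = 645.9×1000 / (1000 × 9.81) = 65.84 m.
Total head at P-2: h = z + ψ = 516.00 + 65.84 = 581.84 m.
Δh = h(P-1) − h(P-2) = 579.09 − 581.84 = -2.75 m.
Vertical separation Δz = 551.68 − 516.00 = 35.68 m.
|i_v| = |Δh| / Δz = 2.75 / 35.68 = 0.0771.
Head is higher in the deep piezometer, so vertical flow is upward (discharge condition).

|i_v| ≈ 0.0771; vertical flow is upward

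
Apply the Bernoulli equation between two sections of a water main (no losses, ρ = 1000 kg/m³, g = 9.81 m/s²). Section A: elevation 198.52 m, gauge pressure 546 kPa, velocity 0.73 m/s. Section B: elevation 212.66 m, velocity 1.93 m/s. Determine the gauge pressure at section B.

Pressure head at A: ψ₁ = P₁/(ρg) = 546×1000 / (1000 × 9.81) = 55.66 m.
Velocity heads: v₁²/2g = 0.73²/19.62 = 0.027 m; v₂²/2g = 1.93²/19.62 = 0.190 m.
Total head H = z₁ + ψ₁ + v₁²/2g = 198.52 + 55.66 + 0.027 = 254.21 m.
ψ₂ = H − z₂ − v₂²/2g = 254.21 − 212.66 − 0.190 = 41.36 m.
P₂ = ρgψ₂ = 1000 × 9.81 × 41.36 ≈ 406 kPa.

P₂ ≈ 406 kPa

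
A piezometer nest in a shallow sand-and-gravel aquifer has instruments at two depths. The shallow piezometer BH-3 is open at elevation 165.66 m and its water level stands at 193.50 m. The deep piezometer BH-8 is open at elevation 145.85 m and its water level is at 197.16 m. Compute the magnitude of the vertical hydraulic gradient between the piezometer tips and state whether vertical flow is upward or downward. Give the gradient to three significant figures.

Total head at BH-3: h = 193.50 m (water level in the standpipe).
Total head at BH-8: h = 197.16 m.
Δh = h(BH-3) − h(BH-8) = 193.50 − 197.16 = -3.66 m.
Vertical separation Δz = 165.66 − 145.85 = 19.81 m.
|i_v| = |Δh| / Δz = 3.66 / 19.81 = 0.185.
Head is higher in the deep piezometer, so vertical flow is upward (discharge condition).

|i_v| ≈ 0.185; vertical flow is upward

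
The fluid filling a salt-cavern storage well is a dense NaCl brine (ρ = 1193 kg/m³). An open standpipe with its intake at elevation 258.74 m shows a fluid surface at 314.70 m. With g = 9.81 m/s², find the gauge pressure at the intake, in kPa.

P ≈ 655 kPa

Pressure head ψ = h − z = 314.70 − 258.74 = 55.96 m.
P = ρgψ = 1193 × 9.81 × 55.96 = 654918 Pa ≈ 655 kPa.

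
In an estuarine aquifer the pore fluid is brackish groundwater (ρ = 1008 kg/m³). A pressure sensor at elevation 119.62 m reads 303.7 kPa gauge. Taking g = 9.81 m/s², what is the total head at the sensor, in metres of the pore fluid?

h ≈ 150.33 m

ψ = P/(ρg) = 303.7×1000 / (1008 × 9.81) = 30.71 m.
h = z + ψ = 119.62 + 30.71 = 150.33 m.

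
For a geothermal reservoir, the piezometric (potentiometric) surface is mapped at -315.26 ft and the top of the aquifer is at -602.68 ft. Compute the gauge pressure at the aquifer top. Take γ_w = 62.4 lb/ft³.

Pressure head at the aquifer top: ψ = h − z = -315.26 − (-602.68) = 287.42 ft.
P = γψ/144 = 62.4 × 287.42 / 144 = 125 psi.

P ≈ 125 psi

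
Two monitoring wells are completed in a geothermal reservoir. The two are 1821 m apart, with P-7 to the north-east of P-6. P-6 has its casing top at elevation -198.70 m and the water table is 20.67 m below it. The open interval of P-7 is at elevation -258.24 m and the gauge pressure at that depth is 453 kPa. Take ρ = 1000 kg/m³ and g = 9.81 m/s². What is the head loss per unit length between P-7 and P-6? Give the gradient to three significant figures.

i ≈ 0.00401 m/m

Total head at P-6: h = -198.70 − 20.67 = -219.37 m.
Pressure head at P-7: ψ = P/(ρg) = 453×1000 / (1000 × 9.81) = 46.18 m.
Total head at P-7: h = z + ψ = -258.24 + 46.18 = -212.06 m.
Head difference: h(P-6) − h(P-7) = -219.37 − (-212.06) = -7.31 m.
Hydraulic gradient: i = |Δh| / L = 7.31 / 1821 = 0.00401.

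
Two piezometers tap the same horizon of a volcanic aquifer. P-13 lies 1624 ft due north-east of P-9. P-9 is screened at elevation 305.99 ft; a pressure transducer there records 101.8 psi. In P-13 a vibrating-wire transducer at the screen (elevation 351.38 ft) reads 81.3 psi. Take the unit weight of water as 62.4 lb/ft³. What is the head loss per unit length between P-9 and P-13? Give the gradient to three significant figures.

i ≈ 0.00118 ft/ft

Pressure head at P-9: ψ = 144·P/γ = 144 × 101.8 / 62.4 = 234.92 ft.
Total head at P-9: h = z + ψ = 305.99 + 234.92 = 540.91 ft.
Pressure head at P-13: ψ = 144·P/γ = 144 × 81.3 / 62.4 = 187.62 ft.
Total head at P-13: h = z + ψ = 351.38 + 187.62 = 539.00 ft.
Head difference: h(P-9) − h(P-13) = 540.91 − 539.00 = 1.91 ft.
Hydraulic gradient: i = |Δh| / L = 1.91 / 1624 = 0.00118.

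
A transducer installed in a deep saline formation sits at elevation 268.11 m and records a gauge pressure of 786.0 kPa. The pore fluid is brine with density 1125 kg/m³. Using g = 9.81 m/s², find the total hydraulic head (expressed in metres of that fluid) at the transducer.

ψ = P/(ρg) = 786.0×1000 / (1125 × 9.81) = 71.22 m.
h = z + ψ = 268.11 + 71.22 = 339.33 m.

h ≈ 339.33 m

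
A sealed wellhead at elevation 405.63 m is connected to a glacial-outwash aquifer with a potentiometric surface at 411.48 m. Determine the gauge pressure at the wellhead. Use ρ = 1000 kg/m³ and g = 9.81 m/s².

P ≈ 57.4 kPa

Head above the cap: Δh = 411.48 − 405.63 = 5.85 m.
P = ρgΔh = 1000 × 9.81 × 5.85 = 57388 Pa ≈ 57.4 kPa.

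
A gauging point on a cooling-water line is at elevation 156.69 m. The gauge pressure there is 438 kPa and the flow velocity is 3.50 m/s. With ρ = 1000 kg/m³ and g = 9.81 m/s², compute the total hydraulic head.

Pressure head ψ = P/(ρg) = 438×1000 / (1000 × 9.81) = 44.65 m.
Velocity head = v²/(2g) = 3.50² / (2 × 9.81) = 0.624 m.
h = z + ψ + v²/(2g) = 156.69 + 44.65 + 0.624 = 201.96 m.

h ≈ 201.96 m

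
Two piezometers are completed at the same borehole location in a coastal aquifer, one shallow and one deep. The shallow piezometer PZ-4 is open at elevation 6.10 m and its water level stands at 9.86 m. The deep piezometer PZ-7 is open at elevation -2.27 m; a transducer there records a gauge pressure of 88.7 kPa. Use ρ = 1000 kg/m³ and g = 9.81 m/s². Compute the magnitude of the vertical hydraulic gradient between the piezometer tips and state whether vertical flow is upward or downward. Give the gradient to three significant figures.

|i_v| ≈ 0.369; vertical flow is downward

Total head at PZ-4: h = 9.86 m (water level in the standpipe).
Pressure head at PZ-7: ψ = P/(ρg) = 88.7×1000 / (1000 × 9.81) = 9.04 m.
Total head at PZ-7: h = z + ψ = -2.27 + 9.04 = 6.77 m.
Δh = h(PZ-4) − h(PZ-7) = 9.86 − 6.77 = 3.09 m.
Vertical separation Δz = 6.10 − (-2.27) = 8.37 m.
|i_v| = |Δh| / Δz = 3.09 / 8.37 = 0.369.
Head is higher in the shallow piezometer, so vertical flow is downward (recharge condition).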